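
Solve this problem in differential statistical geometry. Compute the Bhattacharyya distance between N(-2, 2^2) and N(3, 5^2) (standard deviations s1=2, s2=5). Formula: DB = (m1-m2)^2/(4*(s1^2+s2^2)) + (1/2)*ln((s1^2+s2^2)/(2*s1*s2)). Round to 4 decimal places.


Bhattacharyya distance between two Gaussians:
DB = (m1-m2)^2/(4*(s1^2+s2^2)) + (1/2)*ln((s1^2+s2^2)/(2*s1*s2)).
(m1-m2)^2 = (-5)^2 = 25.
s1^2+s2^2 = 4 + 25 = 29.
term1 = 25/116 = 0.215517.
term2 = 0.5*ln(29/20.0) = 0.185782.
DB = 0.215517 + 0.185782 = 0.4013

0.4013


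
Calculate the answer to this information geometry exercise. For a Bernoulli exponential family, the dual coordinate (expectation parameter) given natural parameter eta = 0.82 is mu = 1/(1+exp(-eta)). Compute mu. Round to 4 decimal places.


Dual coordinate (expectation parameter) for Bernoulli:
mu = 1/(1+exp(-eta)).
eta = 0.82.
exp(-eta) = exp(-0.82) = 0.440432.
mu = 1/(1+0.440432) = 0.6942

0.6942


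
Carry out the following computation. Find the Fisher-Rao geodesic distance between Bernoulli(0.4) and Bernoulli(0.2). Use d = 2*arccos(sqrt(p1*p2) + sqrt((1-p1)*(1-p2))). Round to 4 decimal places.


Geodesic distance on Bernoulli manifold:
d(p1,p2) = 2*arccos(sqrt(p1*p2) + sqrt((1-p1)*(1-p2))).
sqrt(p1*p2) = sqrt(0.4*0.2) = 0.282843.
sqrt((1-p1)*(1-p2)) = sqrt(0.6*0.8) = 0.69282.
arg = 0.282843 + 0.69282 = 0.975663.
d = 2*arccos(0.975663) = 0.4421

0.4421


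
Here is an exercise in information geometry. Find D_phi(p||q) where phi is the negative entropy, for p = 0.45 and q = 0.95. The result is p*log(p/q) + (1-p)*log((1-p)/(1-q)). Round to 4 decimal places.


Bregman divergence with negative entropy generator:
D = p*log(p/q) + (1-p)*log((1-p)/(1-q)).
p = 0.45, q = 0.95.
p*log(p/q) = 0.45*log(0.45/0.95) = -0.336246.
(1-p)*log((1-p)/(1-q)) = 0.55*log(0.55/0.05) = 1.318842.
D = -0.336246 + 1.318842 = 0.9826

0.9826


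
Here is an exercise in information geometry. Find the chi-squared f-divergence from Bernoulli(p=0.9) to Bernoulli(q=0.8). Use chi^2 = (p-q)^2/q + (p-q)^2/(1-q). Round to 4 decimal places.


Chi-squared divergence between Bernoulli distributions:
chi^2 = (p-q)^2/q + (p-q)^2/(1-q).
p = 0.9, q = 0.8, p-q = 0.1.
(p-q)^2 = 0.01.
term1 = 0.01/0.8 = 0.0125.
term2 = 0.01/0.2 = 0.05.
chi^2 = 0.0125 + 0.05 = 0.0625

0.0625


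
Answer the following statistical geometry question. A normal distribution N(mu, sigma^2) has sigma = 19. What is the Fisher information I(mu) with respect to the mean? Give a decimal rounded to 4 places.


The Fisher information for the mean of a normal distribution is I(mu) = 1/sigma^2.
sigma = 19, so sigma^2 = 361.
I(mu) = 1/361 = 0.0028

0.0028


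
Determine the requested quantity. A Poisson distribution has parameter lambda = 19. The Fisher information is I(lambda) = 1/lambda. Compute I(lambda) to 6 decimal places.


Fisher information for Poisson: I(lambda) = 1/lambda.
lambda = 19.
I(lambda) = 1/19 = 0.052632

0.052632


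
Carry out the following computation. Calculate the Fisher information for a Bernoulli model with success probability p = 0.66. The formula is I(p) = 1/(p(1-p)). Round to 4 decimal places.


For Bernoulli(p), Fisher information is I(p) = 1/(p*(1-p)).
p = 0.66, 1-p = 0.34.
p*(1-p) = 0.2244.
I(p) = 1/0.2244 = 4.4563

4.4563


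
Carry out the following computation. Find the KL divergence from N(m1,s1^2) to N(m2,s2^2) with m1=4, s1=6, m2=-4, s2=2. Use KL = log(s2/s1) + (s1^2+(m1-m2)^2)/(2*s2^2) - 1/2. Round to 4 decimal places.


KL divergence between normal distributions:
KL = log(s2/s1) + (s1^2 + (m1-m2)^2)/(2*s2^2) - 1/2.
log(2/6) = -1.098612.
(6^2 + (4--4)^2)/(2*2^2) = (36 + 64)/8 = 12.5.
KL = -1.098612 + 12.5 - 0.5 = 10.9014

10.9014


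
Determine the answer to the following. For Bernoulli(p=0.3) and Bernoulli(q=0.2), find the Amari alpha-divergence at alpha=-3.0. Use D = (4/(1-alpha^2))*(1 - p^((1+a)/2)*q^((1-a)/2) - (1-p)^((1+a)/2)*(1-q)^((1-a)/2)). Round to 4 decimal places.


Amari alpha-divergence:
D = (4/(1-alpha^2))*(1 - p^((1+a)/2)*q^((1-a)/2) - (1-p)^((1+a)/2)*(1-q)^((1-a)/2)).
alpha = -3.0, p = 0.3, q = 0.2.
e1 = (1+alpha)/2 = -1.0, e2 = (1-alpha)/2 = 2.0.
t1 = p^e1 * q^e2 = 0.3^-1.0 * 0.2^2.0 = 0.133333.
t2 = (1-p)^e1 * (1-q)^e2 = 0.7^-1.0 * 0.8^2.0 = 0.914286.
4/(1-alpha^2) = -0.5.
D = -0.5*(1 - 0.133333 - 0.914286) = 0.0238

0.0238


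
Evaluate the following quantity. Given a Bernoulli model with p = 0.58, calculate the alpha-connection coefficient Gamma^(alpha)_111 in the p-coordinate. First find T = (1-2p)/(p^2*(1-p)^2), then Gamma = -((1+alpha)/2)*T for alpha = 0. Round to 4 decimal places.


Skewness (Amari-Chentsov) tensor: T = (1-2p)/(p^2*(1-p)^2).
p = 0.58, 1-2p = -0.16, p^2 = 0.3364, (1-p)^2 = 0.1764.
T = -0.16/(0.3364 * 0.1764) = -2.696283.
In the p-coordinate, Gamma^(alpha) = Gamma^(0) - (alpha/2)*T with Gamma^(0) = (1/2)*g'(p) = -T/2,
so Gamma^(alpha) = -((1+alpha)/2)*T.
alpha = 0, -(1+alpha)/2 = -0.5.
Gamma = -0.5 * -2.696283 = 1.3481

1.3481


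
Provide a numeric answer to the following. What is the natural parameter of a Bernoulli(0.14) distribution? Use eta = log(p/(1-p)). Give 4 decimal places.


Natural parameter for Bernoulli: eta = log(p/(1-p)).
p = 0.14, 1-p = 0.86.
p/(1-p) = 0.162791.
eta = log(0.162791) = -1.8153

-1.8153


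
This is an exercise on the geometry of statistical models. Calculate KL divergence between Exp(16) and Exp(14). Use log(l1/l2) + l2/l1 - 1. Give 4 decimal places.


KL divergence for exponential family:
KL = log(l1/l2) + l2/l1 - 1.
log(16/14) = 0.133531.
14/16 = 0.875.
KL = 0.133531 + 0.875 - 1 = 0.0085

0.0085


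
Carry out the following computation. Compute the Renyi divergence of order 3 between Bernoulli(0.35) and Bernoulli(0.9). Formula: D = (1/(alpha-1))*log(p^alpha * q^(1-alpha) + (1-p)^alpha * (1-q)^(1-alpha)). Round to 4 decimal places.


Renyi divergence of order alpha between Bernoulli distributions:
D = (1/(alpha-1))*log(p^alpha * q^(1-alpha) + (1-p)^alpha * (1-q)^(1-alpha)).
alpha = 3, p = 0.35, q = 0.9.
p^alpha * q^(1-alpha) = 0.35^3 * 0.9^-2 = 0.052932.
(1-p)^alpha * (1-q)^(1-alpha) = 0.65^3 * 0.1^-2 = 27.4625.
sum = 0.052932 + 27.4625 = 27.515432.
D = (1/2)*log(27.515432) = 1.6574

1.6574


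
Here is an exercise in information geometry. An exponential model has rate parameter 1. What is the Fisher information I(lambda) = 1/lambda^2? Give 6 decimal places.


Fisher information for exponential: I(lambda) = 1/lambda^2.
lambda = 1, lambda^2 = 1.
I = 1/1 = 1.000000

1.000000


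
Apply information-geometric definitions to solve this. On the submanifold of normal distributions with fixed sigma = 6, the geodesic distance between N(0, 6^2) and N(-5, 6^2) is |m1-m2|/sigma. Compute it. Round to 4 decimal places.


On the fixed-variance normal subfamily, geodesic distance = |m1-m2|/sigma.
|0 - -5| = 5.
sigma = 6.
d = 5/6 = 0.8333

0.8333


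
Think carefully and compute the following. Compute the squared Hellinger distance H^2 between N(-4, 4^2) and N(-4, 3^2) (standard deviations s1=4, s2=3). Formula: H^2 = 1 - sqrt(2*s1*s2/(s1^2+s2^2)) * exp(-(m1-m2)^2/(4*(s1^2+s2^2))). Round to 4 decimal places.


Squared Hellinger distance for Gaussians:
H^2 = 1 - sqrt(2*s1*s2/(s1^2+s2^2)) * exp(-(m1-m2)^2/(4*(s1^2+s2^2))).
s1^2 = 16, s2^2 = 9, s1^2+s2^2 = 25.
sqrt(2*4*3/(25)) = 0.979796.
(m1-m2)^2 = (0)^2 = 0.
exp(-0/(4*25)) = exp(0.0) = 1.0.
H^2 = 1 - 0.979796*1.0 = 0.0202

0.0202


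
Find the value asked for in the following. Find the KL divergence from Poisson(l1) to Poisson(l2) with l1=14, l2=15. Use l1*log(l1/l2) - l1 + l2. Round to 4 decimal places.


KL divergence for Poisson:
KL = l1*log(l1/l2) - l1 + l2.
l1 = 14, l2 = 15.
log(14/15) = -0.068993.
l1*log(l1/l2) = 14 * -0.068993 = -0.9659.
KL = -0.9659 - 14 + 15 = 0.0341

0.0341


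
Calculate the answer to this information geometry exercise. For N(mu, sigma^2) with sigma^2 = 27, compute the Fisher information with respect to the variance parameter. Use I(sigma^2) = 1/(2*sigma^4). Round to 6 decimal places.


Fisher information for variance: I(sigma^2) = 1/(2*sigma^4).
sigma^2 = 27, so sigma^4 = 729.
I = 1/(2*729) = 1/1458 = 0.000686

0.000686


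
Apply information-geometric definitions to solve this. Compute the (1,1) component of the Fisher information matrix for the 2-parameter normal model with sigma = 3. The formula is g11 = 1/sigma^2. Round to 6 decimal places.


For the 2-parameter normal family, the Fisher metric has:
  g11 = 1/sigma^2, g22 = 2/sigma^2.
sigma = 3, sigma^2 = 9.
g11 = 0.111111

0.111111


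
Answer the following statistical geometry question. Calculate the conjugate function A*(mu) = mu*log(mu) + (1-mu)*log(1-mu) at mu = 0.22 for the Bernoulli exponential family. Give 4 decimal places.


Legendre transform for Bernoulli:
A*(mu) = mu*log(mu) + (1-mu)*log(1-mu).
mu = 0.22, 1-mu = 0.78.
mu*log(mu) = 0.22*log(0.22) = -0.333108.
(1-mu)*log(1-mu) = 0.78*log(0.78) = -0.1938.
A* = -0.333108 + -0.1938 = -0.5269

-0.5269


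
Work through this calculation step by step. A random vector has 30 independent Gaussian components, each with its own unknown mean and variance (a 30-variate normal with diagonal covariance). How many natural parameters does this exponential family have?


Exponential family dimension calculation:
Each univariate normal has two natural parameters (mu/sigma^2 and -1/(2 sigma^2)).
With 30 independent components, dim = 2 * 30 = 60.

60


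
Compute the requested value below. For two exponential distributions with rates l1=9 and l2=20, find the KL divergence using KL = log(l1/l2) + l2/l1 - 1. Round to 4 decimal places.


KL divergence for exponential family:
KL = log(l1/l2) + l2/l1 - 1.
log(9/20) = -0.798508.
20/9 = 2.222222.
KL = -0.798508 + 2.222222 - 1 = 0.4237

0.4237


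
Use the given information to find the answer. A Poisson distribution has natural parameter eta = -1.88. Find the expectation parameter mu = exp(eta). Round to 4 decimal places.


Expectation parameter for Poisson exponential family:
mu = exp(eta).
eta = -1.88.
mu = exp(-1.88) = 0.1526

0.1526


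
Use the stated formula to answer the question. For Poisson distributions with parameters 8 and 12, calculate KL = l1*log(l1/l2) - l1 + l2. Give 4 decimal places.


KL divergence for Poisson:
KL = l1*log(l1/l2) - l1 + l2.
l1 = 8, l2 = 12.
log(8/12) = -0.405465.
l1*log(l1/l2) = 8 * -0.405465 = -3.243721.
KL = -3.243721 - 8 + 12 = 0.7563

0.7563


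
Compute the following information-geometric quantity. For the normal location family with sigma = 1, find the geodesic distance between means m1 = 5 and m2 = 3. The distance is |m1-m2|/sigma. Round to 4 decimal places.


On the fixed-variance normal subfamily, geodesic distance = |m1-m2|/sigma.
|5 - 3| = 2.
sigma = 1.
d = 2/1 = 2.0000

2.0000


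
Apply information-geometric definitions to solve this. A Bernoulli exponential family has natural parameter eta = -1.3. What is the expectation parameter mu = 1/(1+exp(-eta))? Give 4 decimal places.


Dual coordinate (expectation parameter) for Bernoulli:
mu = 1/(1+exp(-eta)).
eta = -1.3.
exp(-eta) = exp(1.3) = 3.669297.
mu = 1/(1+3.669297) = 0.2142

0.2142


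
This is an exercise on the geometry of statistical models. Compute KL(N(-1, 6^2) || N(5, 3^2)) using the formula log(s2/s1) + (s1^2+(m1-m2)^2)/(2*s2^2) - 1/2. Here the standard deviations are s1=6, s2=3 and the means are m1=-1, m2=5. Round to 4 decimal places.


KL divergence between normal distributions:
KL = log(s2/s1) + (s1^2 + (m1-m2)^2)/(2*s2^2) - 1/2.
log(3/6) = -0.693147.
(6^2 + (-1-5)^2)/(2*3^2) = (36 + 36)/18 = 4.0.
KL = -0.693147 + 4.0 - 0.5 = 2.8069

2.8069


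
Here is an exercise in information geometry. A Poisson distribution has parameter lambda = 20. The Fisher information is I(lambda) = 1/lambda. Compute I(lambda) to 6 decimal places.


Fisher information for Poisson: I(lambda) = 1/lambda.
lambda = 20.
I(lambda) = 1/20 = 0.050000

0.050000


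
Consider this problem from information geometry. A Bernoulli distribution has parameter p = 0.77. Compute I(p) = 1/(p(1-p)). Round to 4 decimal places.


For Bernoulli(p), Fisher information is I(p) = 1/(p*(1-p)).
p = 0.77, 1-p = 0.23.
p*(1-p) = 0.1771.
I(p) = 1/0.1771 = 5.6465

5.6465


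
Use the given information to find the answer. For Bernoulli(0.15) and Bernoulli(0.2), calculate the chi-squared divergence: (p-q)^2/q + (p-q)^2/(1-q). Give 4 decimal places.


Chi-squared divergence between Bernoulli distributions:
chi^2 = (p-q)^2/q + (p-q)^2/(1-q).
p = 0.15, q = 0.2, p-q = -0.05.
(p-q)^2 = 0.0025.
term1 = 0.0025/0.2 = 0.0125.
term2 = 0.0025/0.8 = 0.003125.
chi^2 = 0.0125 + 0.003125 = 0.0156

0.0156


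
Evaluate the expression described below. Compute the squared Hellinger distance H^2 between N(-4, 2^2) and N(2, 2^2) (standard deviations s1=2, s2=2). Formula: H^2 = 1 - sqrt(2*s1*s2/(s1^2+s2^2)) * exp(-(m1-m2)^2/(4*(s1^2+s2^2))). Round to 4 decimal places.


Squared Hellinger distance for Gaussians:
H^2 = 1 - sqrt(2*s1*s2/(s1^2+s2^2)) * exp(-(m1-m2)^2/(4*(s1^2+s2^2))).
s1^2 = 4, s2^2 = 4, s1^2+s2^2 = 8.
sqrt(2*2*2/(8)) = 1.0.
(m1-m2)^2 = (-6)^2 = 36.
exp(-36/(4*8)) = exp(-1.125) = 0.324652.
H^2 = 1 - 1.0*0.324652 = 0.6753

0.6753


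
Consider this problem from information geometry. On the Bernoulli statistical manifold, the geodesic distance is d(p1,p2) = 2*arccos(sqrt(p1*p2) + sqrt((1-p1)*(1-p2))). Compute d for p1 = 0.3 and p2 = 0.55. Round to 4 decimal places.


Geodesic distance on Bernoulli manifold:
d(p1,p2) = 2*arccos(sqrt(p1*p2) + sqrt((1-p1)*(1-p2))).
sqrt(p1*p2) = sqrt(0.3*0.55) = 0.406202.
sqrt((1-p1)*(1-p2)) = sqrt(0.7*0.45) = 0.561249.
arg = 0.406202 + 0.561249 = 0.967451.
d = 2*arccos(0.967451) = 0.5117

0.5117


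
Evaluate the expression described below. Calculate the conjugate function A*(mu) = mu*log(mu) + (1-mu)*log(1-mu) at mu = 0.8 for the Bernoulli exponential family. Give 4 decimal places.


Legendre transform for Bernoulli:
A*(mu) = mu*log(mu) + (1-mu)*log(1-mu).
mu = 0.8, 1-mu = 0.2.
mu*log(mu) = 0.8*log(0.8) = -0.178515.
(1-mu)*log(1-mu) = 0.2*log(0.2) = -0.321888.
A* = -0.178515 + -0.321888 = -0.5004

-0.5004


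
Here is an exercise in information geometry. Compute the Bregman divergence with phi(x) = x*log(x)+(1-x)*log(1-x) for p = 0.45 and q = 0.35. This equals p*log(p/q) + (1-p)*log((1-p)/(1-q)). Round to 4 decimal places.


Bregman divergence with negative entropy generator:
D = p*log(p/q) + (1-p)*log((1-p)/(1-q)).
p = 0.45, q = 0.35.
p*log(p/q) = 0.45*log(0.45/0.35) = 0.113091.
(1-p)*log((1-p)/(1-q)) = 0.55*log(0.55/0.65) = -0.09188.
D = 0.113091 + -0.09188 = 0.0212

0.0212


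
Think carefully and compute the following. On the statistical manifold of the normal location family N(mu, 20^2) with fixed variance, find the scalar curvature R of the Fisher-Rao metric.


This family has a single free parameter, so its statistical manifold
is 1-dimensional. The Riemann curvature tensor of any 1-dimensional
Riemannian manifold vanishes identically, so R = 0.

0


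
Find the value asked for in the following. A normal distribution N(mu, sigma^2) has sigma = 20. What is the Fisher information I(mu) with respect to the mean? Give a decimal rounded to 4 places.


The Fisher information for the mean of a normal distribution is I(mu) = 1/sigma^2.
sigma = 20, so sigma^2 = 400.
I(mu) = 1/400 = 0.0025

0.0025


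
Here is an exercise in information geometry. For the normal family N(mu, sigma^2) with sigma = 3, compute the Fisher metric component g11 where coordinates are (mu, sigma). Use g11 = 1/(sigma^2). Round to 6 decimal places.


For the 2-parameter normal family, the Fisher metric has:
  g11 = 1/sigma^2, g22 = 2/sigma^2.
sigma = 3, sigma^2 = 9.
g11 = 0.111111

0.111111


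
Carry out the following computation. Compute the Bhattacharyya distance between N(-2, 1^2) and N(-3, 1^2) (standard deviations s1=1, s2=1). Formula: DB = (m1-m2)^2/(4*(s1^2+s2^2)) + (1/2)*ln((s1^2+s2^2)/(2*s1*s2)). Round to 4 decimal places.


Bhattacharyya distance between two Gaussians:
DB = (m1-m2)^2/(4*(s1^2+s2^2)) + (1/2)*ln((s1^2+s2^2)/(2*s1*s2)).
(m1-m2)^2 = (1)^2 = 1.
s1^2+s2^2 = 1 + 1 = 2.
term1 = 1/8 = 0.125.
term2 = 0.5*ln(2/2.0) = 0.0.
DB = 0.125 + 0.0 = 0.1250

0.1250


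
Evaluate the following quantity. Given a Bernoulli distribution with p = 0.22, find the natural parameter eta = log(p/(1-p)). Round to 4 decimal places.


Natural parameter for Bernoulli: eta = log(p/(1-p)).
p = 0.22, 1-p = 0.78.
p/(1-p) = 0.282051.
eta = log(0.282051) = -1.2657

-1.2657


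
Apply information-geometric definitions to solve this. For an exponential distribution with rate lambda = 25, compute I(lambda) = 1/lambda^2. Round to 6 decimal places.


Fisher information for exponential: I(lambda) = 1/lambda^2.
lambda = 25, lambda^2 = 625.
I = 1/625 = 0.001600

0.001600


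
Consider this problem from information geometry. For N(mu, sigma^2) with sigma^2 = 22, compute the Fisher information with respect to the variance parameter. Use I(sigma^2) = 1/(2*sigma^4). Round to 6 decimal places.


Fisher information for variance: I(sigma^2) = 1/(2*sigma^4).
sigma^2 = 22, so sigma^4 = 484.
I = 1/(2*484) = 1/968 = 0.001033

0.001033


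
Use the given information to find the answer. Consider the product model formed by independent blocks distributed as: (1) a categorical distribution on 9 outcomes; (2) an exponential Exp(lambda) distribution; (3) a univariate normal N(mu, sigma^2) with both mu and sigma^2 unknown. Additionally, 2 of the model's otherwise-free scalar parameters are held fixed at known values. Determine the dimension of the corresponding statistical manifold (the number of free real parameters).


The dimension of a statistical manifold equals the number of free
(independent) real parameters of the model. For a product of independent
blocks the parameter counts add.
- categorical on 9 outcomes (probabilities sum to 1): 9-1 = 8.
- exponential (lambda): 1.
- normal (mu, sigma^2): 2.
Total = 8 + 1 + 2 = 11.
2 parameter(s) fixed at known values: 11 - 2 = 9.
Dimension = 9

9


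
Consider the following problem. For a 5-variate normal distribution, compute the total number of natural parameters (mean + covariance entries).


Exponential family dimension calculation:
For 5-dim MVN: mean has 5 params, covariance has 5*6/2 = 15 unique entries.
Total dim = 5 + 15 = 20.

20


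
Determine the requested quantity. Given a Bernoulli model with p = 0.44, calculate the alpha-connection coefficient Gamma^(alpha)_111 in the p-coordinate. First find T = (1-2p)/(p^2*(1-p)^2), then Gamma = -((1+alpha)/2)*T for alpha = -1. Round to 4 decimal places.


Skewness (Amari-Chentsov) tensor: T = (1-2p)/(p^2*(1-p)^2).
p = 0.44, 1-2p = 0.12, p^2 = 0.1936, (1-p)^2 = 0.3136.
T = 0.12/(0.1936 * 0.3136) = 1.976514.
In the p-coordinate, Gamma^(alpha) = Gamma^(0) - (alpha/2)*T with Gamma^(0) = (1/2)*g'(p) = -T/2,
so Gamma^(alpha) = -((1+alpha)/2)*T.
alpha = -1, -(1+alpha)/2 = 0.0.
Gamma = 0.0 * 1.976514 = 0.0000

0.0000


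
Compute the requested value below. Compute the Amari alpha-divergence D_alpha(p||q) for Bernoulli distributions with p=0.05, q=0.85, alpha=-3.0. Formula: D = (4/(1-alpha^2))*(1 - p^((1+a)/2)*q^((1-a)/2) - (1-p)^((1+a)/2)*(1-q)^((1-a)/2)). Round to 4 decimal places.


Amari alpha-divergence:
D = (4/(1-alpha^2))*(1 - p^((1+a)/2)*q^((1-a)/2) - (1-p)^((1+a)/2)*(1-q)^((1-a)/2)).
alpha = -3.0, p = 0.05, q = 0.85.
e1 = (1+alpha)/2 = -1.0, e2 = (1-alpha)/2 = 2.0.
t1 = p^e1 * q^e2 = 0.05^-1.0 * 0.85^2.0 = 14.45.
t2 = (1-p)^e1 * (1-q)^e2 = 0.95^-1.0 * 0.15^2.0 = 0.023684.
4/(1-alpha^2) = -0.5.
D = -0.5*(1 - 14.45 - 0.023684) = 6.7368

6.7368


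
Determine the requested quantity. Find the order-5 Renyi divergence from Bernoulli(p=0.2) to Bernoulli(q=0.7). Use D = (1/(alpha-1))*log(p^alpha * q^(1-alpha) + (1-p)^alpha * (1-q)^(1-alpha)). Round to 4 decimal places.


Renyi divergence of order alpha between Bernoulli distributions:
D = (1/(alpha-1))*log(p^alpha * q^(1-alpha) + (1-p)^alpha * (1-q)^(1-alpha)).
alpha = 5, p = 0.2, q = 0.7.
p^alpha * q^(1-alpha) = 0.2^5 * 0.7^-4 = 0.001333.
(1-p)^alpha * (1-q)^(1-alpha) = 0.8^5 * 0.3^-4 = 40.454321.
sum = 0.001333 + 40.454321 = 40.455654.
D = (1/4)*log(40.455654) = 0.9251

0.9251


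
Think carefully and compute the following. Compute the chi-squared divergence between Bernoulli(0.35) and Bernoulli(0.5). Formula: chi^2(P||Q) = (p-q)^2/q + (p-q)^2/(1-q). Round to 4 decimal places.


Chi-squared divergence between Bernoulli distributions:
chi^2 = (p-q)^2/q + (p-q)^2/(1-q).
p = 0.35, q = 0.5, p-q = -0.15.
(p-q)^2 = 0.0225.
term1 = 0.0225/0.5 = 0.045.
term2 = 0.0225/0.5 = 0.045.
chi^2 = 0.045 + 0.045 = 0.0900

0.0900


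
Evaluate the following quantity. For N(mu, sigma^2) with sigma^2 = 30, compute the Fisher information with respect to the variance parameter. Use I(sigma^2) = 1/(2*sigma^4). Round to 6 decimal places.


Fisher information for variance: I(sigma^2) = 1/(2*sigma^4).
sigma^2 = 30, so sigma^4 = 900.
I = 1/(2*900) = 1/1800 = 0.000556

0.000556


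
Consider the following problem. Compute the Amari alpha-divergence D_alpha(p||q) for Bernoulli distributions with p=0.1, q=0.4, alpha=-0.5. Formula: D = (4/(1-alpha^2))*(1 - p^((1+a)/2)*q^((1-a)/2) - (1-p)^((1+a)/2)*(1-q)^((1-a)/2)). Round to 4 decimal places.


Amari alpha-divergence:
D = (4/(1-alpha^2))*(1 - p^((1+a)/2)*q^((1-a)/2) - (1-p)^((1+a)/2)*(1-q)^((1-a)/2)).
alpha = -0.5, p = 0.1, q = 0.4.
e1 = (1+alpha)/2 = 0.25, e2 = (1-alpha)/2 = 0.75.
t1 = p^e1 * q^e2 = 0.1^0.25 * 0.4^0.75 = 0.282843.
t2 = (1-p)^e1 * (1-q)^e2 = 0.9^0.25 * 0.6^0.75 = 0.664009.
4/(1-alpha^2) = 5.333333.
D = 5.333333*(1 - 0.282843 - 0.664009) = 0.2835

0.2835


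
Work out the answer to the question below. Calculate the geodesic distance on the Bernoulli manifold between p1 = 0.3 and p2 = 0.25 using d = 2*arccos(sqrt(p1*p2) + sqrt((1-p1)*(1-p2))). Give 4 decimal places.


Geodesic distance on Bernoulli manifold:
d(p1,p2) = 2*arccos(sqrt(p1*p2) + sqrt((1-p1)*(1-p2))).
sqrt(p1*p2) = sqrt(0.3*0.25) = 0.273861.
sqrt((1-p1)*(1-p2)) = sqrt(0.7*0.75) = 0.724569.
arg = 0.273861 + 0.724569 = 0.99843.
d = 2*arccos(0.99843) = 0.1121

0.1121


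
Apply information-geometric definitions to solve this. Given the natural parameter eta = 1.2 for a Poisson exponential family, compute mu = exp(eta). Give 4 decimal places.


Expectation parameter for Poisson exponential family:
mu = exp(eta).
eta = 1.2.
mu = exp(1.2) = 3.3201

3.3201


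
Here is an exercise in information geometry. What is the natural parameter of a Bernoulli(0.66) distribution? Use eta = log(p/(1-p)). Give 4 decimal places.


Natural parameter for Bernoulli: eta = log(p/(1-p)).
p = 0.66, 1-p = 0.34.
p/(1-p) = 1.941176.
eta = log(1.941176) = 0.6633

0.6633


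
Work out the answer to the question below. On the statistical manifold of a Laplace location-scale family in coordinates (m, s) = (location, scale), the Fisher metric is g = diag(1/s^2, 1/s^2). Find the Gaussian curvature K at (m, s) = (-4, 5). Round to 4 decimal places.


The metric has the form g = (A dm^2 + B ds^2)/s^2 with A = 1, B = 1.
Substitute u = sqrt(A/B)*m: g = B*(du^2 + ds^2)/s^2, i.e. B times the
Poincare upper half-plane metric, which has constant Gaussian curvature -1.
Scaling a 2D metric by a constant c divides the Gaussian curvature by c,
so K = -1/B = -1/(1) = -1.0000 everywhere (the point (m, s) = (-4, 5) is irrelevant:
the curvature is constant).
The requested Gaussian curvature is K = -1.0000.

-1.0000


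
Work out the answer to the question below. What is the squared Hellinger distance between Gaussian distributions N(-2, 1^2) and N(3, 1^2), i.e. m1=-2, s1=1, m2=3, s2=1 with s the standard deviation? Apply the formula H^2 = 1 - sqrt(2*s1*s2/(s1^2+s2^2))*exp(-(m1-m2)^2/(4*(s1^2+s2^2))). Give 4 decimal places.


Squared Hellinger distance for Gaussians:
H^2 = 1 - sqrt(2*s1*s2/(s1^2+s2^2)) * exp(-(m1-m2)^2/(4*(s1^2+s2^2))).
s1^2 = 1, s2^2 = 1, s1^2+s2^2 = 2.
sqrt(2*1*1/(2)) = 1.0.
(m1-m2)^2 = (-5)^2 = 25.
exp(-25/(4*2)) = exp(-3.125) = 0.043937.
H^2 = 1 - 1.0*0.043937 = 0.9561

0.9561


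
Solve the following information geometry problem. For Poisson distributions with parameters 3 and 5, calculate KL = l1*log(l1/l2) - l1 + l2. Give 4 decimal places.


KL divergence for Poisson:
KL = l1*log(l1/l2) - l1 + l2.
l1 = 3, l2 = 5.
log(3/5) = -0.510826.
l1*log(l1/l2) = 3 * -0.510826 = -1.532477.
KL = -1.532477 - 3 + 5 = 0.4675

0.4675


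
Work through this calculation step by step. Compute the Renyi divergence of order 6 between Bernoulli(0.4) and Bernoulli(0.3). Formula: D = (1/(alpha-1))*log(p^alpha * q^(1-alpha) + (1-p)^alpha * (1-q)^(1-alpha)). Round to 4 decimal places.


Renyi divergence of order alpha between Bernoulli distributions:
D = (1/(alpha-1))*log(p^alpha * q^(1-alpha) + (1-p)^alpha * (1-q)^(1-alpha)).
alpha = 6, p = 0.4, q = 0.3.
p^alpha * q^(1-alpha) = 0.4^6 * 0.3^-5 = 1.685597.
(1-p)^alpha * (1-q)^(1-alpha) = 0.6^6 * 0.7^-5 = 0.277599.
sum = 1.685597 + 0.277599 = 1.963195.
D = (1/5)*log(1.963195) = 0.1349

0.1349


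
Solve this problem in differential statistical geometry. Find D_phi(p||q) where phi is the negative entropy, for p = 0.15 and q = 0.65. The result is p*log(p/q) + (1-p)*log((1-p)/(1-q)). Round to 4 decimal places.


Bregman divergence with negative entropy generator:
D = p*log(p/q) + (1-p)*log((1-p)/(1-q)).
p = 0.15, q = 0.65.
p*log(p/q) = 0.15*log(0.15/0.65) = -0.219951.
(1-p)*log((1-p)/(1-q)) = 0.85*log(0.85/0.35) = 0.754208.
D = -0.219951 + 0.754208 = 0.5343

0.5343


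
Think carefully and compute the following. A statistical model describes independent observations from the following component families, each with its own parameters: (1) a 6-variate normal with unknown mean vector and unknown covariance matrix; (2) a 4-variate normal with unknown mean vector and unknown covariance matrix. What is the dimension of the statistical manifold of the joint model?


The dimension of a statistical manifold equals the number of free
(independent) real parameters of the model. For a product of independent
blocks the parameter counts add.
- 6-variate normal: 6 (mean) + 6*7/2 = 21 (symmetric covariance) = 27.
- 4-variate normal: 4 (mean) + 4*5/2 = 10 (symmetric covariance) = 14.
Total = 27 + 14 = 41.
Dimension = 41

41


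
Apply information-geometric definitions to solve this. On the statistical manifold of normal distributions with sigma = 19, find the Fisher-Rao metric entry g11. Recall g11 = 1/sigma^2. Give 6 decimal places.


For the 2-parameter normal family, the Fisher metric has:
  g11 = 1/sigma^2, g22 = 2/sigma^2.
sigma = 19, sigma^2 = 361.
g11 = 0.002770

0.002770


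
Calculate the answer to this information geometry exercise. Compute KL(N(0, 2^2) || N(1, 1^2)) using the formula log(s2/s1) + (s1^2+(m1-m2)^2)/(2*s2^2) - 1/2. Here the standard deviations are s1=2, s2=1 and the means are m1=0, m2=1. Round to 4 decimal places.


KL divergence between normal distributions:
KL = log(s2/s1) + (s1^2 + (m1-m2)^2)/(2*s2^2) - 1/2.
log(1/2) = -0.693147.
(2^2 + (0-1)^2)/(2*1^2) = (4 + 1)/2 = 2.5.
KL = -0.693147 + 2.5 - 0.5 = 1.3069

1.3069


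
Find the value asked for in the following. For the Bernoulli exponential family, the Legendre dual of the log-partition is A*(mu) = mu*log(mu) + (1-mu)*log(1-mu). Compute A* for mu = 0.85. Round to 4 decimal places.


Legendre transform for Bernoulli:
A*(mu) = mu*log(mu) + (1-mu)*log(1-mu).
mu = 0.85, 1-mu = 0.15.
mu*log(mu) = 0.85*log(0.85) = -0.138141.
(1-mu)*log(1-mu) = 0.15*log(0.15) = -0.284568.
A* = -0.138141 + -0.284568 = -0.4227

-0.4227


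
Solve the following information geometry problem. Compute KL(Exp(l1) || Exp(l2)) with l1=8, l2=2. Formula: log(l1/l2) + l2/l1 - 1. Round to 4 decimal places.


KL divergence for exponential family:
KL = log(l1/l2) + l2/l1 - 1.
log(8/2) = 1.386294.
2/8 = 0.25.
KL = 1.386294 + 0.25 - 1 = 0.6363

0.6363


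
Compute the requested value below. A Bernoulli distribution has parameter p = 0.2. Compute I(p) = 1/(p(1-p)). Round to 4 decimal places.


For Bernoulli(p), Fisher information is I(p) = 1/(p*(1-p)).
p = 0.2, 1-p = 0.8.
p*(1-p) = 0.16.
I(p) = 1/0.16 = 6.2500

6.2500


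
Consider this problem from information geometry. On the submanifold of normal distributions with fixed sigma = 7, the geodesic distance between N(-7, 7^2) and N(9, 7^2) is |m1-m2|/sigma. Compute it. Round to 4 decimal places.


On the fixed-variance normal subfamily, geodesic distance = |m1-m2|/sigma.
|-7 - 9| = 16.
sigma = 7.
d = 16/7 = 2.2857

2.2857


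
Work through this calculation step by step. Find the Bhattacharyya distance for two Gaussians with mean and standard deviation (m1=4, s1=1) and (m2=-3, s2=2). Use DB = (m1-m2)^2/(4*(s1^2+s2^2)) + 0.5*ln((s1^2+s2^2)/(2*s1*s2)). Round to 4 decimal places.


Bhattacharyya distance between two Gaussians:
DB = (m1-m2)^2/(4*(s1^2+s2^2)) + (1/2)*ln((s1^2+s2^2)/(2*s1*s2)).
(m1-m2)^2 = (7)^2 = 49.
s1^2+s2^2 = 1 + 4 = 5.
term1 = 49/20 = 2.45.
term2 = 0.5*ln(5/4.0) = 0.111572.
DB = 2.45 + 0.111572 = 2.5616

2.5616


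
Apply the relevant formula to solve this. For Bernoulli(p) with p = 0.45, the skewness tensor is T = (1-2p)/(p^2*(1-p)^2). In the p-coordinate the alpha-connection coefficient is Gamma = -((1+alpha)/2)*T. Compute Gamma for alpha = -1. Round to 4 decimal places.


Skewness (Amari-Chentsov) tensor: T = (1-2p)/(p^2*(1-p)^2).
p = 0.45, 1-2p = 0.1, p^2 = 0.2025, (1-p)^2 = 0.3025.
T = 0.1/(0.2025 * 0.3025) = 1.632486.
In the p-coordinate, Gamma^(alpha) = Gamma^(0) - (alpha/2)*T with Gamma^(0) = (1/2)*g'(p) = -T/2,
so Gamma^(alpha) = -((1+alpha)/2)*T.
alpha = -1, -(1+alpha)/2 = 0.0.
Gamma = 0.0 * 1.632486 = 0.0000

0.0000


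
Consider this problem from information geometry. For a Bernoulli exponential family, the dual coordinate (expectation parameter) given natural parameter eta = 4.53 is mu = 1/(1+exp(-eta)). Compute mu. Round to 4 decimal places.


Dual coordinate (expectation parameter) for Bernoulli:
mu = 1/(1+exp(-eta)).
eta = 4.53.
exp(-eta) = exp(-4.53) = 0.010781.
mu = 1/(1+0.010781) = 0.9893

0.9893


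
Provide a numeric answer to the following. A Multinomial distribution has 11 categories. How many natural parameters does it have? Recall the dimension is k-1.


Exponential family dimension calculation:
For Multinomial with k=11 categories, dim = k-1 = 10.

10


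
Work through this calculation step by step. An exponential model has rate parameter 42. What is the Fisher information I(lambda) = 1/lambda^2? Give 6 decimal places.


Fisher information for exponential: I(lambda) = 1/lambda^2.
lambda = 42, lambda^2 = 1764.
I = 1/1764 = 0.000567

0.000567


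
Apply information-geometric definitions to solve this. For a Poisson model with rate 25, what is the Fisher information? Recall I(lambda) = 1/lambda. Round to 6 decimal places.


Fisher information for Poisson: I(lambda) = 1/lambda.
lambda = 25.
I(lambda) = 1/25 = 0.040000

0.040000


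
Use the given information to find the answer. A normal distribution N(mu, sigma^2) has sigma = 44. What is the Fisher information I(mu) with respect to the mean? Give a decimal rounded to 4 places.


The Fisher information for the mean of a normal distribution is I(mu) = 1/sigma^2.
sigma = 44, so sigma^2 = 1936.
I(mu) = 1/1936 = 0.0005

0.0005


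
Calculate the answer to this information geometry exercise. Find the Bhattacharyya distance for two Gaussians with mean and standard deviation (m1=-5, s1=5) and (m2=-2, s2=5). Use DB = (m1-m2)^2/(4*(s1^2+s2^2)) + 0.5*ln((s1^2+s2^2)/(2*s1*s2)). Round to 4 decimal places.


Bhattacharyya distance between two Gaussians:
DB = (m1-m2)^2/(4*(s1^2+s2^2)) + (1/2)*ln((s1^2+s2^2)/(2*s1*s2)).
(m1-m2)^2 = (-3)^2 = 9.
s1^2+s2^2 = 25 + 25 = 50.
term1 = 9/200 = 0.045.
term2 = 0.5*ln(50/50.0) = 0.0.
DB = 0.045 + 0.0 = 0.0450

0.0450


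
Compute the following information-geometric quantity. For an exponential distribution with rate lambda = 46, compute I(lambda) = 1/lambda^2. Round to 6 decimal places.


Fisher information for exponential: I(lambda) = 1/lambda^2.
lambda = 46, lambda^2 = 2116.
I = 1/2116 = 0.000473

0.000473


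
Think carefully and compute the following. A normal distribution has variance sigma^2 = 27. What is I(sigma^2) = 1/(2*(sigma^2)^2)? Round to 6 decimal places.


Fisher information for variance: I(sigma^2) = 1/(2*sigma^4).
sigma^2 = 27, so sigma^4 = 729.
I = 1/(2*729) = 1/1458 = 0.000686

0.000686


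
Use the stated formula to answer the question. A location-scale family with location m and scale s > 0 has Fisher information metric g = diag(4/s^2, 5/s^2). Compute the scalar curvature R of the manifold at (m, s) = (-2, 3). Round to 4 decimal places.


The metric has the form g = (A dm^2 + B ds^2)/s^2 with A = 4, B = 5.
Substitute u = sqrt(A/B)*m: g = B*(du^2 + ds^2)/s^2, i.e. B times the
Poincare upper half-plane metric, which has constant Gaussian curvature -1.
Scaling a 2D metric by a constant c divides the Gaussian curvature by c,
so K = -1/B = -1/(5) = -0.2000 everywhere (the point (m, s) = (-2, 3) is irrelevant:
the curvature is constant).
Scalar curvature in dimension 2: R = 2K = -2/(5) = -0.4000.

-0.4000


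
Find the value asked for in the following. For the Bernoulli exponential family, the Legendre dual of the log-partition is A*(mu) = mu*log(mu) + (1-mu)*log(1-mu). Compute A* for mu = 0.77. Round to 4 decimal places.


Legendre transform for Bernoulli:
A*(mu) = mu*log(mu) + (1-mu)*log(1-mu).
mu = 0.77, 1-mu = 0.23.
mu*log(mu) = 0.77*log(0.77) = -0.201251.
(1-mu)*log(1-mu) = 0.23*log(0.23) = -0.338025.
A* = -0.201251 + -0.338025 = -0.5393

-0.5393


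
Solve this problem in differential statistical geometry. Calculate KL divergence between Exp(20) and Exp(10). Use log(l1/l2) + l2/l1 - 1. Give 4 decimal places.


KL divergence for exponential family:
KL = log(l1/l2) + l2/l1 - 1.
log(20/10) = 0.693147.
10/20 = 0.5.
KL = 0.693147 + 0.5 - 1 = 0.1931

0.1931


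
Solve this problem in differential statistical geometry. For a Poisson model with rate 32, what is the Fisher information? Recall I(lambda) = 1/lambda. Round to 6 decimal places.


Fisher information for Poisson: I(lambda) = 1/lambda.
lambda = 32.
I(lambda) = 1/32 = 0.031250

0.031250


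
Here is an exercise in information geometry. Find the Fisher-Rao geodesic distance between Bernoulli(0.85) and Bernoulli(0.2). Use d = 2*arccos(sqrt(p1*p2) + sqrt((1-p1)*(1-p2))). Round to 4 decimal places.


Geodesic distance on Bernoulli manifold:
d(p1,p2) = 2*arccos(sqrt(p1*p2) + sqrt((1-p1)*(1-p2))).
sqrt(p1*p2) = sqrt(0.85*0.2) = 0.412311.
sqrt((1-p1)*(1-p2)) = sqrt(0.15*0.8) = 0.34641.
arg = 0.412311 + 0.34641 = 0.758721.
d = 2*arccos(0.758721) = 1.4189

1.4189


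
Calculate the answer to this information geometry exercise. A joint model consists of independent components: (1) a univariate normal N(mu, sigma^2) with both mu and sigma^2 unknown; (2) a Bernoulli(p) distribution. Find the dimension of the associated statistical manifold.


The dimension of a statistical manifold equals the number of free
(independent) real parameters of the model. For a product of independent
blocks the parameter counts add.
- normal (mu, sigma^2): 2.
- Bernoulli (p): 1.
Total = 2 + 1 = 3.
Dimension = 3

3


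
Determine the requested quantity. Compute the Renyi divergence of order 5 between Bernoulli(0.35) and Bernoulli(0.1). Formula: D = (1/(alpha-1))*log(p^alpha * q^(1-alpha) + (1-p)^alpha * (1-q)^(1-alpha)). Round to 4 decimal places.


Renyi divergence of order alpha between Bernoulli distributions:
D = (1/(alpha-1))*log(p^alpha * q^(1-alpha) + (1-p)^alpha * (1-q)^(1-alpha)).
alpha = 5, p = 0.35, q = 0.1.
p^alpha * q^(1-alpha) = 0.35^5 * 0.1^-4 = 52.521875.
(1-p)^alpha * (1-q)^(1-alpha) = 0.65^5 * 0.9^-4 = 0.176847.
sum = 52.521875 + 0.176847 = 52.698722.
D = (1/4)*log(52.698722) = 0.9911

0.9911


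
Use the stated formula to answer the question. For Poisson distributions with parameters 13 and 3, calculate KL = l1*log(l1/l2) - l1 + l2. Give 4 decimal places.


KL divergence for Poisson:
KL = l1*log(l1/l2) - l1 + l2.
l1 = 13, l2 = 3.
log(13/3) = 1.466337.
l1*log(l1/l2) = 13 * 1.466337 = 19.062382.
KL = 19.062382 - 13 + 3 = 9.0624

9.0624


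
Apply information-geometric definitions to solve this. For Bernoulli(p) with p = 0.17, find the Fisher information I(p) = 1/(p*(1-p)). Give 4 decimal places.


For Bernoulli(p), Fisher information is I(p) = 1/(p*(1-p)).
p = 0.17, 1-p = 0.83.
p*(1-p) = 0.1411.
I(p) = 1/0.1411 = 7.0872

7.0872


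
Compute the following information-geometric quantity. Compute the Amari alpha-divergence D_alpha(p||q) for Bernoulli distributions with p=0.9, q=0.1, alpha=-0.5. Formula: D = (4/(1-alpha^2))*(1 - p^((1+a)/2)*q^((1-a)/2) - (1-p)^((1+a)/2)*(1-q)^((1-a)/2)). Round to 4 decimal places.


Amari alpha-divergence:
D = (4/(1-alpha^2))*(1 - p^((1+a)/2)*q^((1-a)/2) - (1-p)^((1+a)/2)*(1-q)^((1-a)/2)).
alpha = -0.5, p = 0.9, q = 0.1.
e1 = (1+alpha)/2 = 0.25, e2 = (1-alpha)/2 = 0.75.
t1 = p^e1 * q^e2 = 0.9^0.25 * 0.1^0.75 = 0.173205.
t2 = (1-p)^e1 * (1-q)^e2 = 0.1^0.25 * 0.9^0.75 = 0.519615.
4/(1-alpha^2) = 5.333333.
D = 5.333333*(1 - 0.173205 - 0.519615) = 1.6383

1.6383


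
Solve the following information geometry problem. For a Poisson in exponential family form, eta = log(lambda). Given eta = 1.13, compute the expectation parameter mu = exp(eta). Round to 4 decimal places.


Expectation parameter for Poisson exponential family:
mu = exp(eta).
eta = 1.13.
mu = exp(1.13) = 3.0957

3.0957


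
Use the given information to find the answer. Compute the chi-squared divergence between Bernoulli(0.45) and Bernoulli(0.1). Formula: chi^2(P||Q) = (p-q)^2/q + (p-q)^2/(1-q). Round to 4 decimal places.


Chi-squared divergence between Bernoulli distributions:
chi^2 = (p-q)^2/q + (p-q)^2/(1-q).
p = 0.45, q = 0.1, p-q = 0.35.
(p-q)^2 = 0.1225.
term1 = 0.1225/0.1 = 1.225.
term2 = 0.1225/0.9 = 0.136111.
chi^2 = 1.225 + 0.136111 = 1.3611

1.3611


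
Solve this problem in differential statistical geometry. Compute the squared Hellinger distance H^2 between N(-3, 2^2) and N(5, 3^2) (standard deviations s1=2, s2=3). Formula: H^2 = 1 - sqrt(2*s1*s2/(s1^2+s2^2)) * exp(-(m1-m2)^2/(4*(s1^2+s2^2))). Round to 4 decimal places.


Squared Hellinger distance for Gaussians:
H^2 = 1 - sqrt(2*s1*s2/(s1^2+s2^2)) * exp(-(m1-m2)^2/(4*(s1^2+s2^2))).
s1^2 = 4, s2^2 = 9, s1^2+s2^2 = 13.
sqrt(2*2*3/(13)) = 0.960769.
(m1-m2)^2 = (-8)^2 = 64.
exp(-64/(4*13)) = exp(-1.230769) = 0.292068.
H^2 = 1 - 0.960769*0.292068 = 0.7194

0.7194


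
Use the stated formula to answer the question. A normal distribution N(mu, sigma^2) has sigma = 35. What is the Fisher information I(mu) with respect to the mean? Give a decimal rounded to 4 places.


The Fisher information for the mean of a normal distribution is I(mu) = 1/sigma^2.
sigma = 35, so sigma^2 = 1225.
I(mu) = 1/1225 = 0.0008

0.0008


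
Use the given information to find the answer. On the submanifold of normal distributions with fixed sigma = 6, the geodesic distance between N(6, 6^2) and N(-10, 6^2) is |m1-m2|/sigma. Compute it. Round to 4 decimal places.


On the fixed-variance normal subfamily, geodesic distance = |m1-m2|/sigma.
|6 - -10| = 16.
sigma = 6.
d = 16/6 = 2.6667

2.6667


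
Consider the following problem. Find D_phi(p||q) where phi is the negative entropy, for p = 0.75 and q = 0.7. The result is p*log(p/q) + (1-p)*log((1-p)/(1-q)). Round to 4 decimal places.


Bregman divergence with negative entropy generator:
D = p*log(p/q) + (1-p)*log((1-p)/(1-q)).
p = 0.75, q = 0.7.
p*log(p/q) = 0.75*log(0.75/0.7) = 0.051745.
(1-p)*log((1-p)/(1-q)) = 0.25*log(0.25/0.3) = -0.04558.
D = 0.051745 + -0.04558 = 0.0062

0.0062


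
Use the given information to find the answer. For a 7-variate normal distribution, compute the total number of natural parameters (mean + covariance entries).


Exponential family dimension calculation:
For 7-dim MVN: mean has 7 params, covariance has 7*8/2 = 28 unique entries.
Total dim = 7 + 28 = 35.

35


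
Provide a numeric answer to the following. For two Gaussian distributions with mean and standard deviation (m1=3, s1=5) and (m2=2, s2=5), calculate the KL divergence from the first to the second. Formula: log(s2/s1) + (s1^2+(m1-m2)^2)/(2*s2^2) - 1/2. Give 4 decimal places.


KL divergence between normal distributions:
KL = log(s2/s1) + (s1^2 + (m1-m2)^2)/(2*s2^2) - 1/2.
log(5/5) = 0.0.
(5^2 + (3-2)^2)/(2*5^2) = (25 + 1)/50 = 0.52.
KL = 0.0 + 0.52 - 0.5 = 0.0200

0.0200
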